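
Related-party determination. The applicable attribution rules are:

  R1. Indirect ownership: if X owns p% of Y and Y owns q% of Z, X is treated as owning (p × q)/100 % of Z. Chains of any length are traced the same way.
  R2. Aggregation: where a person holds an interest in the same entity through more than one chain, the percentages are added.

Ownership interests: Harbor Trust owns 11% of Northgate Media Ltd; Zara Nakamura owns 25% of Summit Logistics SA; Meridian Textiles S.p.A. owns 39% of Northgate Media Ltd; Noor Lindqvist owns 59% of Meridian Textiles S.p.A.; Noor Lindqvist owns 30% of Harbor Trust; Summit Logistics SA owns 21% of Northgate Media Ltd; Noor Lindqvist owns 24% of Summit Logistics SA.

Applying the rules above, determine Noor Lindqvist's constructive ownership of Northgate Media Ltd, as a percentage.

31.35%

Chain via Meridian Textiles S.p.A. (R1): 59% × 39% = 23.01% of Northgate Media Ltd.
Chain via Harbor Trust (R1): 30% × 11% = 3.3% of Northgate Media Ltd.
Chain via Summit Logistics SA (R1): 24% × 21% = 5.04% of Northgate Media Ltd.
Aggregating (R2): 23.01% + 3.3% + 5.04% = 31.35%.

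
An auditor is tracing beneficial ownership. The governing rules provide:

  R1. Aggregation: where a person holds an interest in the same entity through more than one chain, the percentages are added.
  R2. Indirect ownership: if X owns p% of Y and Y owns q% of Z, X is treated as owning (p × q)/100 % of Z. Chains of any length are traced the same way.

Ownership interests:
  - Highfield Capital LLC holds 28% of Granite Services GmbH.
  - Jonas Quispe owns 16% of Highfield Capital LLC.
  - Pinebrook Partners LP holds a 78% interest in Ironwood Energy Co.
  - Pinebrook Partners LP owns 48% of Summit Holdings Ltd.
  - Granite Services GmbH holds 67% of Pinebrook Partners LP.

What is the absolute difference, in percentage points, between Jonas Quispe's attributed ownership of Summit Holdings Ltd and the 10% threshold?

8.559232

Chain via Highfield Capital LLC → Granite Services GmbH → Pinebrook Partners LP (R2): 16% × 28% × 67% × 48% = 1.440768% of Summit Holdings Ltd.
1.440768% falls short of the 10% threshold by 8.559232 percentage points.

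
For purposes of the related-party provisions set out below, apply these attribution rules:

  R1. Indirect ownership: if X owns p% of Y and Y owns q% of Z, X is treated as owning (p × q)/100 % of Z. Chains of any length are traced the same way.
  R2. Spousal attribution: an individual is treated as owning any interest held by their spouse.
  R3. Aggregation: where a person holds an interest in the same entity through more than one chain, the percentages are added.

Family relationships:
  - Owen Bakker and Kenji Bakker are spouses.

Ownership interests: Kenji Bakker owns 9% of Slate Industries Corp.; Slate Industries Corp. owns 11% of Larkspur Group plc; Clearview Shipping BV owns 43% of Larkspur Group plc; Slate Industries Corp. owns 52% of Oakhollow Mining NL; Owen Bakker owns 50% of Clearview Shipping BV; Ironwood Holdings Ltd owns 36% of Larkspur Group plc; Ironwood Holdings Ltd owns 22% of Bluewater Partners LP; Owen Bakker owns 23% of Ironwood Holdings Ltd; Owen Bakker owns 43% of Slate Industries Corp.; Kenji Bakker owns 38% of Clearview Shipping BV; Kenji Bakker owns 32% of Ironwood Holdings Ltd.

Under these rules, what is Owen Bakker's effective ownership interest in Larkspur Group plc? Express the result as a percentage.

63.36%

By spousal attribution (R2), Owen Bakker is treated as also owning Kenji Bakker's interest in Ironwood Holdings Ltd, giving 23% + 32% = 55%.
By spousal attribution (R2), Owen Bakker is treated as also owning Kenji Bakker's interest in Clearview Shipping BV, giving 50% + 38% = 88%.
By spousal attribution (R2), Owen Bakker is treated as also owning Kenji Bakker's interest in Slate Industries Corp, giving 43% + 9% = 52%.
Chain via Ironwood Holdings Ltd (R1): 55% × 36% = 19.8% of Larkspur Group plc.
Chain via Clearview Shipping BV (R1): 88% × 43% = 37.84% of Larkspur Group plc.
Chain via Slate Industries Corp. (R1): 52% × 11% = 5.72% of Larkspur Group plc.
Aggregating (R3): 19.8% + 37.84% + 5.72% = 63.36%.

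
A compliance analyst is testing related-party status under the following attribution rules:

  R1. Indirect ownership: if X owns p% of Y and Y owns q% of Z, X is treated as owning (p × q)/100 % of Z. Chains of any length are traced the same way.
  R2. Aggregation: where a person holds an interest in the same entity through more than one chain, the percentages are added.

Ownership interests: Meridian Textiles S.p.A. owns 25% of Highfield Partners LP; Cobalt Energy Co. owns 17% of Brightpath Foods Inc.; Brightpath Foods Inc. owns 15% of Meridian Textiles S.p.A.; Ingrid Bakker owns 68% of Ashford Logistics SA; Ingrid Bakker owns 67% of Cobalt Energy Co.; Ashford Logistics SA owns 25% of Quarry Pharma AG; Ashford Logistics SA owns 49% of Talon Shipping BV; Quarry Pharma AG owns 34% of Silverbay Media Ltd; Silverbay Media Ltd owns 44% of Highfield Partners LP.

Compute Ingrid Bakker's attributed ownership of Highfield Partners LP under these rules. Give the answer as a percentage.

Chain via Cobalt Energy Co. → Brightpath Foods Inc. → Meridian Textiles S.p.A. (R1): 67% × 17% × 15% × 25% = 0.427125% of Highfield Partners LP.
Chain via Ashford Logistics SA → Quarry Pharma AG → Silverbay Media Ltd (R1): 68% × 25% × 34% × 44% = 2.5432% of Highfield Partners LP.
Aggregating (R2): 0.427125% + 2.5432% = 2.970325%.

2.970325%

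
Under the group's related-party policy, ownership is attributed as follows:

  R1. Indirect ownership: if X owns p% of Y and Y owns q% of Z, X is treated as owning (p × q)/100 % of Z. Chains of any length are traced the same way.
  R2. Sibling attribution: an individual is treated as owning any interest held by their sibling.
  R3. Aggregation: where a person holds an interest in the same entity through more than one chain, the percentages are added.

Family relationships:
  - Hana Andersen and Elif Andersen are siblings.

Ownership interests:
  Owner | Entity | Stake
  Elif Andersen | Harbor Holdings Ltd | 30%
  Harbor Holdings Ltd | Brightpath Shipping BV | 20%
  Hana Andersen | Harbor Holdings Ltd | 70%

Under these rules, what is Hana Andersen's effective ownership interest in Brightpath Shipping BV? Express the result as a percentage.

By sibling attribution (R2), Hana Andersen is treated as also owning Elif Andersen's interest in Harbor Holdings Ltd, giving 70% + 30% = 100%.
Chain via Harbor Holdings Ltd (R1): 100% × 20% = 20% of Brightpath Shipping BV.

20%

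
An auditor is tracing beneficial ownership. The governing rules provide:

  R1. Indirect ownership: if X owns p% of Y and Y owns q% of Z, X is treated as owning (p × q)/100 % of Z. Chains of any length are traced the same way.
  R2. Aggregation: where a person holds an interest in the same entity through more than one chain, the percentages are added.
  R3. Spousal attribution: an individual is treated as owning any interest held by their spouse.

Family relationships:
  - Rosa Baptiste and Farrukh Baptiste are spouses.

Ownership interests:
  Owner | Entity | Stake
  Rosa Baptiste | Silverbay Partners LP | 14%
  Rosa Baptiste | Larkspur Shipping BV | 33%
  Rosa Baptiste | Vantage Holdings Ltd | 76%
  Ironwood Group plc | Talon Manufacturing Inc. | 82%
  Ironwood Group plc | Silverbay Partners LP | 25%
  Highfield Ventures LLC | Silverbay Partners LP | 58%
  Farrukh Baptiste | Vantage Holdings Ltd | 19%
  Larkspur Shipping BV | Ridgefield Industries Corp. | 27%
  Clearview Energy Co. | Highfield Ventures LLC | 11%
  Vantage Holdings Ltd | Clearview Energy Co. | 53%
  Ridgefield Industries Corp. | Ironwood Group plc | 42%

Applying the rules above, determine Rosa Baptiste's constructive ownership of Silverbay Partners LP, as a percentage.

By spousal attribution (R3), Rosa Baptiste is treated as also owning Farrukh Baptiste's interest in Vantage Holdings Ltd, giving 76% + 19% = 95%.
Chain via Larkspur Shipping BV → Ridgefield Industries Corp. → Ironwood Group plc (R1): 33% × 27% × 42% × 25% = 0.93555% of Silverbay Partners LP.
Chain via Vantage Holdings Ltd → Clearview Energy Co. → Highfield Ventures LLC (R1): 95% × 53% × 11% × 58% = 3.21233% of Silverbay Partners LP.
Direct interest in Silverbay Partners LP: 14%.
Aggregating (R2): 0.93555% + 3.21233% + 14% = 18.14788%.

18.14788%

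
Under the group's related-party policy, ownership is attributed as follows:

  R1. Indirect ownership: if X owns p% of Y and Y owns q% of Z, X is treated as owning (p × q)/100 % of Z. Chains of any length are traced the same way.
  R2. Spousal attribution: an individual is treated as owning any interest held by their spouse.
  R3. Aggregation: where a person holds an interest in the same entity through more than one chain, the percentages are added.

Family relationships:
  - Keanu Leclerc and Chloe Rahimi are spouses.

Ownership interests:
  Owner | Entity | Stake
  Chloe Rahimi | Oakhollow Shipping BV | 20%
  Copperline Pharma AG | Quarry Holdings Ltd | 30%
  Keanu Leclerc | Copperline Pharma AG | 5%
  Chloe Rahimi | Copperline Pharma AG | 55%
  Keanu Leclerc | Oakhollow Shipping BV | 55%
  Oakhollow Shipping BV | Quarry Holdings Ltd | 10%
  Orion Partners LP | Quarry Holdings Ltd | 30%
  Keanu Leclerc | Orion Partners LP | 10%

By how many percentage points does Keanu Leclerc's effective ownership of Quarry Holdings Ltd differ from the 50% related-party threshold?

21.5

By spousal attribution (R2), Keanu Leclerc is treated as also owning Chloe Rahimi's interest in Copperline Pharma AG, giving 5% + 55% = 60%.
By spousal attribution (R2), Keanu Leclerc is treated as also owning Chloe Rahimi's interest in Oakhollow Shipping BV, giving 55% + 20% = 75%.
Chain via Copperline Pharma AG (R1): 60% × 30% = 18% of Quarry Holdings Ltd.
Chain via Oakhollow Shipping BV (R1): 75% × 10% = 7.5% of Quarry Holdings Ltd.
Chain via Orion Partners LP (R1): 10% × 30% = 3% of Quarry Holdings Ltd.
Aggregating (R3): 18% + 7.5% + 3% = 28.5%.
28.5% falls short of the 50% threshold by 21.5 percentage points.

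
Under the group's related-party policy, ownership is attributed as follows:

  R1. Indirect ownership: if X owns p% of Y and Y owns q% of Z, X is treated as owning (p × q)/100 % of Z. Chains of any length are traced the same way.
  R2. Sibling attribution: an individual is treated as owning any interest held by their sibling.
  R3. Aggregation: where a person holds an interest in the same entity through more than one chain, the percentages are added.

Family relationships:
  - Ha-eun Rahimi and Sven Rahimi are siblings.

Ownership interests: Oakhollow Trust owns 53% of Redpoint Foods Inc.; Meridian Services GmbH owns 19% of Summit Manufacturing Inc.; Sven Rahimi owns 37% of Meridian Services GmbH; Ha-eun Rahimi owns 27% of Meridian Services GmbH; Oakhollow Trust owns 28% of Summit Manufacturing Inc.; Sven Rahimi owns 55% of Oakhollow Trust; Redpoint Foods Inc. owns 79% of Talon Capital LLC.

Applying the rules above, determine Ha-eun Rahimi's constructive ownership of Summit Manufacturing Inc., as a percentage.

By sibling attribution (R2), Ha-eun Rahimi is treated as also owning Sven Rahimi's interest in Meridian Services GmbH, giving 27% + 37% = 64%.
By sibling attribution (R2), Ha-eun Rahimi is treated as owning Sven Rahimi's 55% interest in Oakhollow Trust.
Chain via Meridian Services GmbH (R1): 64% × 19% = 12.16% of Summit Manufacturing Inc.
Chain via Oakhollow Trust (R1): 55% × 28% = 15.4% of Summit Manufacturing Inc.
Aggregating (R3): 12.16% + 15.4% = 27.56%.

27.56%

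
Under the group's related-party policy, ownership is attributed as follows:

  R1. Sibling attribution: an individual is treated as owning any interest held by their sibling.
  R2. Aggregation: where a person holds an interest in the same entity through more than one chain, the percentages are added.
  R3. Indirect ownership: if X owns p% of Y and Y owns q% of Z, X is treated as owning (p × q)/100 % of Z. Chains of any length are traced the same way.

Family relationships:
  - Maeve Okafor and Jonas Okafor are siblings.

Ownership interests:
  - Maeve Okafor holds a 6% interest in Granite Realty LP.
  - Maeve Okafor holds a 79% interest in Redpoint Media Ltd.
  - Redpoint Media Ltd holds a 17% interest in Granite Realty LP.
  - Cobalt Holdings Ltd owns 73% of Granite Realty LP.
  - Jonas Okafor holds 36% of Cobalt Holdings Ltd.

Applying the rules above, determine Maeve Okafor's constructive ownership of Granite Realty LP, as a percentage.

45.71%

By sibling attribution (R1), Maeve Okafor is treated as owning Jonas Okafor's 36% interest in Cobalt Holdings Ltd.
Chain via Redpoint Media Ltd (R3): 79% × 17% = 13.43% of Granite Realty LP.
Direct interest in Granite Realty LP: 6%.
Chain via Cobalt Holdings Ltd (R3): 36% × 73% = 26.28% of Granite Realty LP.
Aggregating (R2): 13.43% + 6% + 26.28% = 45.71%.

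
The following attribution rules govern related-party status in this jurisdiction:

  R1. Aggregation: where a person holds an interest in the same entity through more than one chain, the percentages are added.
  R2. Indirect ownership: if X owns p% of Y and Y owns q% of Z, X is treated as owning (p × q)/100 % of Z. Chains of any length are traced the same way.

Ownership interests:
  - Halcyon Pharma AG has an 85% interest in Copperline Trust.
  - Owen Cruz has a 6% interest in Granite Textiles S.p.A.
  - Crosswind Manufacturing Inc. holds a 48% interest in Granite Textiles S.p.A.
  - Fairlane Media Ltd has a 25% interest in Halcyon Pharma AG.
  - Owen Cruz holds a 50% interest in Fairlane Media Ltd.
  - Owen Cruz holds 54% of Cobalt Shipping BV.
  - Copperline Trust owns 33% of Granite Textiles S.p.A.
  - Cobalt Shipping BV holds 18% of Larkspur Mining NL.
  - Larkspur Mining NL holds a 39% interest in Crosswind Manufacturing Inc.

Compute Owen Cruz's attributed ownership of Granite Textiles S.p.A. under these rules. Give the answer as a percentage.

11.325834%

Chain via Cobalt Shipping BV → Larkspur Mining NL → Crosswind Manufacturing Inc. (R2): 54% × 18% × 39% × 48% = 1.819584% of Granite Textiles S.p.A.
Chain via Fairlane Media Ltd → Halcyon Pharma AG → Copperline Trust (R2): 50% × 25% × 85% × 33% = 3.50625% of Granite Textiles S.p.A.
Direct interest in Granite Textiles S.p.A: 6%.
Aggregating (R1): 1.819584% + 3.50625% + 6% = 11.325834%.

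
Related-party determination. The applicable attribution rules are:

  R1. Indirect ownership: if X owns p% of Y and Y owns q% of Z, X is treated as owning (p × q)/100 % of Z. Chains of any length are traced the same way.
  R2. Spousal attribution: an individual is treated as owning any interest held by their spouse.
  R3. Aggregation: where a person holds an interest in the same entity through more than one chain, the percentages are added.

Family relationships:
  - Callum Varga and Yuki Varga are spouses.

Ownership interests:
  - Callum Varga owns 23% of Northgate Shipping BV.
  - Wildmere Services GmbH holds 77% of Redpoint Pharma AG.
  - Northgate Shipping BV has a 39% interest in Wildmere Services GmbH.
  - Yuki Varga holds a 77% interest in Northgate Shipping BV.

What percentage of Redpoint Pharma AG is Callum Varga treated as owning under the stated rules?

By spousal attribution (R2), Callum Varga is treated as also owning Yuki Varga's interest in Northgate Shipping BV, giving 23% + 77% = 100%.
Chain via Northgate Shipping BV → Wildmere Services GmbH (R1): 100% × 39% × 77% = 30.03% of Redpoint Pharma AG.

30.03%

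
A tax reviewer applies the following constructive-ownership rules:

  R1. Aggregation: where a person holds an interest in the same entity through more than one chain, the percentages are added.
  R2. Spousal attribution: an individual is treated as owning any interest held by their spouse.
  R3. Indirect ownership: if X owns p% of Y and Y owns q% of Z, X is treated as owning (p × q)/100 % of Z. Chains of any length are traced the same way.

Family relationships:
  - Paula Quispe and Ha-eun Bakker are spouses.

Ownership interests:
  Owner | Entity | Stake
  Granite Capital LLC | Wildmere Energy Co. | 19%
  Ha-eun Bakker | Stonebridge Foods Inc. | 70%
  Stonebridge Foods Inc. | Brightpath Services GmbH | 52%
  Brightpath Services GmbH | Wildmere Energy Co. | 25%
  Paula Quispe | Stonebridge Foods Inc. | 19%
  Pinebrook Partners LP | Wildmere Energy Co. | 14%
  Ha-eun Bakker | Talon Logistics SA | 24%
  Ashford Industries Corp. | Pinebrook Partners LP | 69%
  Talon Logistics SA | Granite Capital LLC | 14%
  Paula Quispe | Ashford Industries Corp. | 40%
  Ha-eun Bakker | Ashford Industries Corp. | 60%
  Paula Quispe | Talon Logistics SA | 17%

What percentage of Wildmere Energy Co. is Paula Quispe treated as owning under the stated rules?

22.3206%

By spousal attribution (R2), Paula Quispe is treated as also owning Ha-eun Bakker's interest in Stonebridge Foods Inc, giving 19% + 70% = 89%.
By spousal attribution (R2), Paula Quispe is treated as also owning Ha-eun Bakker's interest in Talon Logistics SA, giving 17% + 24% = 41%.
By spousal attribution (R2), Paula Quispe is treated as also owning Ha-eun Bakker's interest in Ashford Industries Corp, giving 40% + 60% = 100%.
Chain via Stonebridge Foods Inc. → Brightpath Services GmbH (R3): 89% × 52% × 25% = 11.57% of Wildmere Energy Co.
Chain via Talon Logistics SA → Granite Capital LLC (R3): 41% × 14% × 19% = 1.0906% of Wildmere Energy Co.
Chain via Ashford Industries Corp. → Pinebrook Partners LP (R3): 100% × 69% × 14% = 9.66% of Wildmere Energy Co.
Aggregating (R1): 11.57% + 1.0906% + 9.66% = 22.3206%.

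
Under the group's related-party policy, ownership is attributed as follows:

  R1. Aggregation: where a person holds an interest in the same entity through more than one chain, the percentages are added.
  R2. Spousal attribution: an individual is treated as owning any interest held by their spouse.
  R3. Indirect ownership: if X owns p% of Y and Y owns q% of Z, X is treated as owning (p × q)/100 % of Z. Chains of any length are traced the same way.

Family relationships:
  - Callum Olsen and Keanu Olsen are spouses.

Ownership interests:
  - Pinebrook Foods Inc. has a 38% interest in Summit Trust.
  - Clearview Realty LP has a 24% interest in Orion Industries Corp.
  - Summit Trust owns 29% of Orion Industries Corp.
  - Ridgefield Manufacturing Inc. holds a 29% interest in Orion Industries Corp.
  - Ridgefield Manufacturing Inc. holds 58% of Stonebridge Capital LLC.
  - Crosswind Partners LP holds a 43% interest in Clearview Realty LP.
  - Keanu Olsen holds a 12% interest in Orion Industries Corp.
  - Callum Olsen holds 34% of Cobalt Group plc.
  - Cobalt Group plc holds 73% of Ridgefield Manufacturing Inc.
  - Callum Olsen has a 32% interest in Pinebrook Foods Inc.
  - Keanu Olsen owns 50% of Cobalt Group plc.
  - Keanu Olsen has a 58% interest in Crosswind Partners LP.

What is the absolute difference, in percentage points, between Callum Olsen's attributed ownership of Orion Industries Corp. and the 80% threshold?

40.7052

By spousal attribution (R2), Callum Olsen is treated as also owning Keanu Olsen's interest in Cobalt Group plc, giving 34% + 50% = 84%.
By spousal attribution (R2), Callum Olsen is treated as owning Keanu Olsen's 58% interest in Crosswind Partners LP.
By spousal attribution (R2), Callum Olsen is treated as owning Keanu Olsen's 12% interest in Orion Industries Corp.
Chain via Pinebrook Foods Inc. → Summit Trust (R3): 32% × 38% × 29% = 3.5264% of Orion Industries Corp.
Chain via Cobalt Group plc → Ridgefield Manufacturing Inc. (R3): 84% × 73% × 29% = 17.7828% of Orion Industries Corp.
Chain via Crosswind Partners LP → Clearview Realty LP (R3): 58% × 43% × 24% = 5.9856% of Orion Industries Corp.
Direct interest in Orion Industries Corp: 12%.
Aggregating (R1): 3.5264% + 17.7828% + 5.9856% + 12% = 39.2948%.
39.2948% falls short of the 80% threshold by 40.7052 percentage points.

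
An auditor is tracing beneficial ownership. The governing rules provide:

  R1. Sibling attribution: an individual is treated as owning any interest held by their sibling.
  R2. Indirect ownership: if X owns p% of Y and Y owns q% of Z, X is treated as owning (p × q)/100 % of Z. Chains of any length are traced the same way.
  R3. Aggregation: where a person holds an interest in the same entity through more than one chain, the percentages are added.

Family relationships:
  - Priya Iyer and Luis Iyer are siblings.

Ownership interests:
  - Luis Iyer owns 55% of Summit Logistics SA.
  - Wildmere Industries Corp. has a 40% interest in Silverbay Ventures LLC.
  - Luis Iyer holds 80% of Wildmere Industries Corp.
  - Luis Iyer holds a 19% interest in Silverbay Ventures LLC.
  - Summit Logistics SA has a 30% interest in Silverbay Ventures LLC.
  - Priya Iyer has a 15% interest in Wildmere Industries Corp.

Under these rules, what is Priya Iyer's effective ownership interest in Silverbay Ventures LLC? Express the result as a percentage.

By sibling attribution (R1), Priya Iyer is treated as also owning Luis Iyer's interest in Wildmere Industries Corp, giving 15% + 80% = 95%.
By sibling attribution (R1), Priya Iyer is treated as owning Luis Iyer's 55% interest in Summit Logistics SA.
By sibling attribution (R1), Priya Iyer is treated as owning Luis Iyer's 19% interest in Silverbay Ventures LLC.
Chain via Wildmere Industries Corp. (R2): 95% × 40% = 38% of Silverbay Ventures LLC.
Chain via Summit Logistics SA (R2): 55% × 30% = 16.5% of Silverbay Ventures LLC.
Direct interest in Silverbay Ventures LLC: 19%.
Aggregating (R3): 38% + 16.5% + 19% = 73.5%.

73.5%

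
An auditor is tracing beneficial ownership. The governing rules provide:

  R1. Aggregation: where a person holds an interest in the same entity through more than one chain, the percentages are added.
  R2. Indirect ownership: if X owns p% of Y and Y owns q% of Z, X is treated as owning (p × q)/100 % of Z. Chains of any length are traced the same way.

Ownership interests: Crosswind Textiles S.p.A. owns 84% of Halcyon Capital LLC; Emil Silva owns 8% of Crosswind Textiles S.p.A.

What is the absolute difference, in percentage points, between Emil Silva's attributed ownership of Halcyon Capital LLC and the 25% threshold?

18.28

Chain via Crosswind Textiles S.p.A. (R2): 8% × 84% = 6.72% of Halcyon Capital LLC.
6.72% falls short of the 25% threshold by 18.28 percentage points.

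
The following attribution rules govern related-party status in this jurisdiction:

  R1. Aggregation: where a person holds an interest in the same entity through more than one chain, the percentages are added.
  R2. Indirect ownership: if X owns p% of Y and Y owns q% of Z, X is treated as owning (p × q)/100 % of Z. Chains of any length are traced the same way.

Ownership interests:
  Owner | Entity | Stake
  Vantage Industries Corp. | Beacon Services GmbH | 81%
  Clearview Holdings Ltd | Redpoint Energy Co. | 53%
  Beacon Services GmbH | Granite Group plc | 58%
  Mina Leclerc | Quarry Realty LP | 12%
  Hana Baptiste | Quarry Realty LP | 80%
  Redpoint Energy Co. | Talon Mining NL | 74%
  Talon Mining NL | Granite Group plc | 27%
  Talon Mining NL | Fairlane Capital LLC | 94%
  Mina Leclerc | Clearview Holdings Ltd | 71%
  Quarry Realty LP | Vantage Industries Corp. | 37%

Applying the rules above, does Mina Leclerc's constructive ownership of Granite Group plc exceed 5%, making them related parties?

Yes

Chain via Clearview Holdings Ltd → Redpoint Energy Co. → Talon Mining NL (R2): 71% × 53% × 74% × 27% = 7.518474% of Granite Group plc.
Chain via Quarry Realty LP → Vantage Industries Corp. → Beacon Services GmbH (R2): 12% × 37% × 81% × 58% = 2.085912% of Granite Group plc.
Aggregating (R1): 7.518474% + 2.085912% = 9.604386%.
9.604386% exceeds the 5% threshold, so Mina is a related party to Granite Group plc.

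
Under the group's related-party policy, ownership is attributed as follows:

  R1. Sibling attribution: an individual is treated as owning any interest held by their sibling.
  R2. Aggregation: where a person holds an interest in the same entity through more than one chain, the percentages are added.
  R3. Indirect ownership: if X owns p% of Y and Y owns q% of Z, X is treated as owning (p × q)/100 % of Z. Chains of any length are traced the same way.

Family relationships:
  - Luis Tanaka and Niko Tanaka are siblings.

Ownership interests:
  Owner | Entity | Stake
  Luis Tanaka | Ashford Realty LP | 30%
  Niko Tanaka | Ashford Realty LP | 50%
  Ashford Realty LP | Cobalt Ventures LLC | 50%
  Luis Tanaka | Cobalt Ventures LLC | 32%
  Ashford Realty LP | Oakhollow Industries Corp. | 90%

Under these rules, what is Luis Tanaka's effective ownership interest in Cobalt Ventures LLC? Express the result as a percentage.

By sibling attribution (R1), Luis Tanaka is treated as also owning Niko Tanaka's interest in Ashford Realty LP, giving 30% + 50% = 80%.
Chain via Ashford Realty LP (R3): 80% × 50% = 40% of Cobalt Ventures LLC.
Direct interest in Cobalt Ventures LLC: 32%.
Aggregating (R2): 40% + 32% = 72%.

72%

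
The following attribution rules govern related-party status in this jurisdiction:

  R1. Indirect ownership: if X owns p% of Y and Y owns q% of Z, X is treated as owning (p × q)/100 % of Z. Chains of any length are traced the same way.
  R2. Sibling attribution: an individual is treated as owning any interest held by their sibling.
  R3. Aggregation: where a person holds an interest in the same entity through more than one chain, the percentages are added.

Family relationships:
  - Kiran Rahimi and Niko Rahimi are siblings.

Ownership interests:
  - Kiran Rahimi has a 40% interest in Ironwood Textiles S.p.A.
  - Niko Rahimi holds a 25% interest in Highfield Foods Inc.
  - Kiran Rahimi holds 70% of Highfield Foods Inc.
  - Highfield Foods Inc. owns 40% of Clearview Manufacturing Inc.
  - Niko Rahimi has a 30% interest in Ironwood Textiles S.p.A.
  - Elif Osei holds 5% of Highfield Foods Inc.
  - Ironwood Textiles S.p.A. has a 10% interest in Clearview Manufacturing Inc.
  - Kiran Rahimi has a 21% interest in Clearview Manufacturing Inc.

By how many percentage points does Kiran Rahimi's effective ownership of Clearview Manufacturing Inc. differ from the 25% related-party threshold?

By sibling attribution (R2), Kiran Rahimi is treated as also owning Niko Rahimi's interest in Ironwood Textiles S.p.A, giving 40% + 30% = 70%.
By sibling attribution (R2), Kiran Rahimi is treated as also owning Niko Rahimi's interest in Highfield Foods Inc, giving 70% + 25% = 95%.
Chain via Ironwood Textiles S.p.A. (R1): 70% × 10% = 7% of Clearview Manufacturing Inc.
Chain via Highfield Foods Inc. (R1): 95% × 40% = 38% of Clearview Manufacturing Inc.
Direct interest in Clearview Manufacturing Inc: 21%.
Aggregating (R3): 7% + 38% + 21% = 66%.
66% exceeds the 25% threshold by 41 percentage points.

41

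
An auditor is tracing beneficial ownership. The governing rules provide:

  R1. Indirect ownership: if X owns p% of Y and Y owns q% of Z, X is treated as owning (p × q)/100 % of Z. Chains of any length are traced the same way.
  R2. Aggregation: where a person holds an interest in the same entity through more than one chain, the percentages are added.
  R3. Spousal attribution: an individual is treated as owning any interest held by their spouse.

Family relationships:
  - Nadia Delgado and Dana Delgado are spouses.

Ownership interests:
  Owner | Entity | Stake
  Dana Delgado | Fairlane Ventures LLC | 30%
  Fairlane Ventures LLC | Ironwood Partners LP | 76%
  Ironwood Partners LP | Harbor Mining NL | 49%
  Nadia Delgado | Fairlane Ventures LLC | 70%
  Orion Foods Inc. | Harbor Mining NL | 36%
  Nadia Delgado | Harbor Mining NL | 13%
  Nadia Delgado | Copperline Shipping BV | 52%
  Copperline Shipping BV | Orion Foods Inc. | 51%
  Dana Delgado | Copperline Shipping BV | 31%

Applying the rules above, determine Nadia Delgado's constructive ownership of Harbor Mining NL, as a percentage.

65.4788%

By spousal attribution (R3), Nadia Delgado is treated as also owning Dana Delgado's interest in Fairlane Ventures LLC, giving 70% + 30% = 100%.
By spousal attribution (R3), Nadia Delgado is treated as also owning Dana Delgado's interest in Copperline Shipping BV, giving 52% + 31% = 83%.
Chain via Fairlane Ventures LLC → Ironwood Partners LP (R1): 100% × 76% × 49% = 37.24% of Harbor Mining NL.
Chain via Copperline Shipping BV → Orion Foods Inc. (R1): 83% × 51% × 36% = 15.2388% of Harbor Mining NL.
Direct interest in Harbor Mining NL: 13%.
Aggregating (R2): 37.24% + 15.2388% + 13% = 65.4788%.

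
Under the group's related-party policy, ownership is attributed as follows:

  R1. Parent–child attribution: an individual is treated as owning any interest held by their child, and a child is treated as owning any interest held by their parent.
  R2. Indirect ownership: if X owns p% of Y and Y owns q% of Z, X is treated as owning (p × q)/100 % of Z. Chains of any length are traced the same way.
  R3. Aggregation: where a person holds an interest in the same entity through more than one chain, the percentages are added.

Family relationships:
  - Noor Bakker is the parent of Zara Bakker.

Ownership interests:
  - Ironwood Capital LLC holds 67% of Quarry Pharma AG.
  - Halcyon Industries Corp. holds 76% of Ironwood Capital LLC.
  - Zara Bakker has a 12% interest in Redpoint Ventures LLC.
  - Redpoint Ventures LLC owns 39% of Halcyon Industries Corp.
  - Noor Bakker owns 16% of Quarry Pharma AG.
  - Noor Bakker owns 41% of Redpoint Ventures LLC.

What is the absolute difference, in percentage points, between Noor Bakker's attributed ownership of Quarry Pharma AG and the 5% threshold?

By parent–child attribution (R1), Noor Bakker is treated as also owning Zara Bakker's interest in Redpoint Ventures LLC, giving 41% + 12% = 53%.
Chain via Redpoint Ventures LLC → Halcyon Industries Corp. → Ironwood Capital LLC (R2): 53% × 39% × 76% × 67% = 10.525164% of Quarry Pharma AG.
Direct interest in Quarry Pharma AG: 16%.
Aggregating (R3): 10.525164% + 16% = 26.525164%.
26.525164% exceeds the 5% threshold by 21.525164 percentage points.

21.525164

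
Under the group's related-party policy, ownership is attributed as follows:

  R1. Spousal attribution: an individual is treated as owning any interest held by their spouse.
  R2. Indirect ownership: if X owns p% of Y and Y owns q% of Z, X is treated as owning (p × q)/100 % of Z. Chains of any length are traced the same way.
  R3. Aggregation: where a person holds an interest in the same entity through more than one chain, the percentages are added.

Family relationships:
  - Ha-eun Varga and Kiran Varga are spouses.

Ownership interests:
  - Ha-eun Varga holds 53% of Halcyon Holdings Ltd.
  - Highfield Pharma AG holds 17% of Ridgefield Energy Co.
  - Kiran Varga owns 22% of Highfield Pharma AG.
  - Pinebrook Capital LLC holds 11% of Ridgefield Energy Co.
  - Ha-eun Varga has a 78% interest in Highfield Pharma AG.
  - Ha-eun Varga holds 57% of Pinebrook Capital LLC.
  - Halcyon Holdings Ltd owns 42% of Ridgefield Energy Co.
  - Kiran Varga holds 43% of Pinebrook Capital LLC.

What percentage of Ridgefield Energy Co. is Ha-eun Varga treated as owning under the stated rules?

By spousal attribution (R1), Ha-eun Varga is treated as also owning Kiran Varga's interest in Pinebrook Capital LLC, giving 57% + 43% = 100%.
By spousal attribution (R1), Ha-eun Varga is treated as also owning Kiran Varga's interest in Highfield Pharma AG, giving 78% + 22% = 100%.
Chain via Pinebrook Capital LLC (R2): 100% × 11% = 11% of Ridgefield Energy Co.
Chain via Highfield Pharma AG (R2): 100% × 17% = 17% of Ridgefield Energy Co.
Chain via Halcyon Holdings Ltd (R2): 53% × 42% = 22.26% of Ridgefield Energy Co.
Aggregating (R3): 11% + 17% + 22.26% = 50.26%.

50.26%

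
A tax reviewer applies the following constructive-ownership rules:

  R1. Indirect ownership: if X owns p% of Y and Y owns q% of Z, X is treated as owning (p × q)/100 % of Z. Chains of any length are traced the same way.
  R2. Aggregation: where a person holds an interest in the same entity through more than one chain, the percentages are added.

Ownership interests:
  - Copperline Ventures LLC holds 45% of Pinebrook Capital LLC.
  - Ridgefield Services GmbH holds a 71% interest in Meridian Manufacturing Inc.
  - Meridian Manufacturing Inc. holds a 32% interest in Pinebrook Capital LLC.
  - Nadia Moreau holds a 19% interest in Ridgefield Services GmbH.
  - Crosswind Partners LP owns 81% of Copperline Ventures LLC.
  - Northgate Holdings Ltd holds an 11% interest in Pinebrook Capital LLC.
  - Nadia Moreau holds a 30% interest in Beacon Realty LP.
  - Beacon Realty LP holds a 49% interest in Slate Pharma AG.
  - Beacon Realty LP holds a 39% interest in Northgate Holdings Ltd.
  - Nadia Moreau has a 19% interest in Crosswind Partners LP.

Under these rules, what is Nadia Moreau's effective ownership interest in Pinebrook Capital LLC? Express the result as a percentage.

12.5293%

Chain via Ridgefield Services GmbH → Meridian Manufacturing Inc. (R1): 19% × 71% × 32% = 4.3168% of Pinebrook Capital LLC.
Chain via Beacon Realty LP → Northgate Holdings Ltd (R1): 30% × 39% × 11% = 1.287% of Pinebrook Capital LLC.
Chain via Crosswind Partners LP → Copperline Ventures LLC (R1): 19% × 81% × 45% = 6.9255% of Pinebrook Capital LLC.
Aggregating (R2): 4.3168% + 1.287% + 6.9255% = 12.5293%.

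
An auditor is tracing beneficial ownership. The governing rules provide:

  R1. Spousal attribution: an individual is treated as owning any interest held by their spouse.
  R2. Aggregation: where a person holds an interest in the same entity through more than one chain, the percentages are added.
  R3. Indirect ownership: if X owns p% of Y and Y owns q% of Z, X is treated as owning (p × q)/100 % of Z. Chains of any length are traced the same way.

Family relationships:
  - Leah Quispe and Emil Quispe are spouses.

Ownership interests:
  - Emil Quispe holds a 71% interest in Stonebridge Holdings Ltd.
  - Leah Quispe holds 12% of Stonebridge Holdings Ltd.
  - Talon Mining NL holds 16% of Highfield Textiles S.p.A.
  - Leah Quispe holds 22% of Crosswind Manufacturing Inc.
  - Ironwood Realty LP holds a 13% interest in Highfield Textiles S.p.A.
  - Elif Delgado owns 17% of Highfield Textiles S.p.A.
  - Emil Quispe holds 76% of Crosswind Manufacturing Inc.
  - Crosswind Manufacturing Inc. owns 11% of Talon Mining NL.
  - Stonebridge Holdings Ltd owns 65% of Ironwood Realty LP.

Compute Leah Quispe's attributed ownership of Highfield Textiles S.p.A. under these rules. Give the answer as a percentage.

8.7383%

By spousal attribution (R1), Leah Quispe is treated as also owning Emil Quispe's interest in Crosswind Manufacturing Inc, giving 22% + 76% = 98%.
By spousal attribution (R1), Leah Quispe is treated as also owning Emil Quispe's interest in Stonebridge Holdings Ltd, giving 12% + 71% = 83%.
Chain via Crosswind Manufacturing Inc. → Talon Mining NL (R3): 98% × 11% × 16% = 1.7248% of Highfield Textiles S.p.A.
Chain via Stonebridge Holdings Ltd → Ironwood Realty LP (R3): 83% × 65% × 13% = 7.0135% of Highfield Textiles S.p.A.
Aggregating (R2): 1.7248% + 7.0135% = 8.7383%.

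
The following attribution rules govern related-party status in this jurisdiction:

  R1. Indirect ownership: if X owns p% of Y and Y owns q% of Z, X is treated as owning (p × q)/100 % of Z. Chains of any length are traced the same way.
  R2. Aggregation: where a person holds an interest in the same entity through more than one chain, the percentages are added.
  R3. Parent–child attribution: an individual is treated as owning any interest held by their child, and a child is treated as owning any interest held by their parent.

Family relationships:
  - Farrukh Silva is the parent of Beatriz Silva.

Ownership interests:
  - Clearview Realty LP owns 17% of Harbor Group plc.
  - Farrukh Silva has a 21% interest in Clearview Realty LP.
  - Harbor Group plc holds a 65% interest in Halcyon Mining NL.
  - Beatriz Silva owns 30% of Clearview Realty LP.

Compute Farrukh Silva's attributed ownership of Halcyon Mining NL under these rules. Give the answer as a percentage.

By parent–child attribution (R3), Farrukh Silva is treated as also owning Beatriz Silva's interest in Clearview Realty LP, giving 21% + 30% = 51%.
Chain via Clearview Realty LP → Harbor Group plc (R1): 51% × 17% × 65% = 5.6355% of Halcyon Mining NL.

5.6355%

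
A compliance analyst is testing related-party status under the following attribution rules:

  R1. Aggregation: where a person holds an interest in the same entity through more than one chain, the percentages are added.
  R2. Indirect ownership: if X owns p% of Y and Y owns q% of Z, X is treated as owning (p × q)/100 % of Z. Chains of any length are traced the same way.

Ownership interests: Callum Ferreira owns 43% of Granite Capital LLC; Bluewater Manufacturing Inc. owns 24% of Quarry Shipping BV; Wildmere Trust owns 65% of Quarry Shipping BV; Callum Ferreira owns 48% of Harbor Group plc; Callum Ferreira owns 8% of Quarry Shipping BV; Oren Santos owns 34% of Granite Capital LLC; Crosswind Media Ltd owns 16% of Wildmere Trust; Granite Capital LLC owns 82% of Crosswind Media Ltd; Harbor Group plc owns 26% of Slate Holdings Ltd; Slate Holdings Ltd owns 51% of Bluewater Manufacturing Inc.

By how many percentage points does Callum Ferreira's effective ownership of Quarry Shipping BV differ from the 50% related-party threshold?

36.805408

Chain via Granite Capital LLC → Crosswind Media Ltd → Wildmere Trust (R2): 43% × 82% × 16% × 65% = 3.66704% of Quarry Shipping BV.
Chain via Harbor Group plc → Slate Holdings Ltd → Bluewater Manufacturing Inc. (R2): 48% × 26% × 51% × 24% = 1.527552% of Quarry Shipping BV.
Direct interest in Quarry Shipping BV: 8%.
Aggregating (R1): 3.66704% + 1.527552% + 8% = 13.194592%.
13.194592% falls short of the 50% threshold by 36.805408 percentage points.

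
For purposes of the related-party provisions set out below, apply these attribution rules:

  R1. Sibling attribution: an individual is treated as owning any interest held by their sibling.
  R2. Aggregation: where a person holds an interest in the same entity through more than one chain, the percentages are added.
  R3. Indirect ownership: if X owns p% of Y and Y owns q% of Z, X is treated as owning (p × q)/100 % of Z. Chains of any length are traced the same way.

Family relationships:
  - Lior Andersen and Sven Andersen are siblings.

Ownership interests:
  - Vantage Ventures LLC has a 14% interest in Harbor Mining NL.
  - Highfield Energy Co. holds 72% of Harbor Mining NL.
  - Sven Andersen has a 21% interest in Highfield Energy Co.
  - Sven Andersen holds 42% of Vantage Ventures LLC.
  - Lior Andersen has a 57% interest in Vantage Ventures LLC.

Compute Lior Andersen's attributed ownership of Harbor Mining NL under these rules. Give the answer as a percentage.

28.98%

By sibling attribution (R1), Lior Andersen is treated as also owning Sven Andersen's interest in Vantage Ventures LLC, giving 57% + 42% = 99%.
By sibling attribution (R1), Lior Andersen is treated as owning Sven Andersen's 21% interest in Highfield Energy Co.
Chain via Vantage Ventures LLC (R3): 99% × 14% = 13.86% of Harbor Mining NL.
Chain via Highfield Energy Co. (R3): 21% × 72% = 15.12% of Harbor Mining NL.
Aggregating (R2): 13.86% + 15.12% = 28.98%.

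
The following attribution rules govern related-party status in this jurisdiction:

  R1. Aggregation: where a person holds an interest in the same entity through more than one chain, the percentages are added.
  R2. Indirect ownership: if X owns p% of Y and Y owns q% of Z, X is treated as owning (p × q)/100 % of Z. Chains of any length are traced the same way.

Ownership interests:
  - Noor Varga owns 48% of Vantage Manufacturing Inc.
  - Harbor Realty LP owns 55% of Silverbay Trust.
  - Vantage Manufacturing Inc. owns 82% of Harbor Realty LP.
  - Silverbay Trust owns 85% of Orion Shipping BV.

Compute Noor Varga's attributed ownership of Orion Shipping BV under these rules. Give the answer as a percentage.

18.4008%

Chain via Vantage Manufacturing Inc. → Harbor Realty LP → Silverbay Trust (R2): 48% × 82% × 55% × 85% = 18.4008% of Orion Shipping BV.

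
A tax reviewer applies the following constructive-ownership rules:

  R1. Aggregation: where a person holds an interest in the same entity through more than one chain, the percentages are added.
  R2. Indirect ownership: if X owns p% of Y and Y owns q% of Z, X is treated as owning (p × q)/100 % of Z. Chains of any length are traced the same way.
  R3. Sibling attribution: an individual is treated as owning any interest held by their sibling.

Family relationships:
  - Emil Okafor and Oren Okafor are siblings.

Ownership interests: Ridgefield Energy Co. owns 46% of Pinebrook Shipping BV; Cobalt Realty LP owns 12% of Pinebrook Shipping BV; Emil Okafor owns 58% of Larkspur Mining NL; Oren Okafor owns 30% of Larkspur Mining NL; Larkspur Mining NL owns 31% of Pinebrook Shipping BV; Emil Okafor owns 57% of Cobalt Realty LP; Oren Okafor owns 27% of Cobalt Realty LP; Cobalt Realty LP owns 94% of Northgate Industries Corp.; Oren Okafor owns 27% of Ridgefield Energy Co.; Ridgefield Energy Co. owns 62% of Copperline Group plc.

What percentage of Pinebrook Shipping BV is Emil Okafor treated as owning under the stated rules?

By sibling attribution (R3), Emil Okafor is treated as also owning Oren Okafor's interest in Cobalt Realty LP, giving 57% + 27% = 84%.
By sibling attribution (R3), Emil Okafor is treated as also owning Oren Okafor's interest in Larkspur Mining NL, giving 58% + 30% = 88%.
By sibling attribution (R3), Emil Okafor is treated as owning Oren Okafor's 27% interest in Ridgefield Energy Co.
Chain via Cobalt Realty LP (R2): 84% × 12% = 10.08% of Pinebrook Shipping BV.
Chain via Larkspur Mining NL (R2): 88% × 31% = 27.28% of Pinebrook Shipping BV.
Chain via Ridgefield Energy Co. (R2): 27% × 46% = 12.42% of Pinebrook Shipping BV.
Aggregating (R1): 10.08% + 27.28% + 12.42% = 49.78%.

49.78%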